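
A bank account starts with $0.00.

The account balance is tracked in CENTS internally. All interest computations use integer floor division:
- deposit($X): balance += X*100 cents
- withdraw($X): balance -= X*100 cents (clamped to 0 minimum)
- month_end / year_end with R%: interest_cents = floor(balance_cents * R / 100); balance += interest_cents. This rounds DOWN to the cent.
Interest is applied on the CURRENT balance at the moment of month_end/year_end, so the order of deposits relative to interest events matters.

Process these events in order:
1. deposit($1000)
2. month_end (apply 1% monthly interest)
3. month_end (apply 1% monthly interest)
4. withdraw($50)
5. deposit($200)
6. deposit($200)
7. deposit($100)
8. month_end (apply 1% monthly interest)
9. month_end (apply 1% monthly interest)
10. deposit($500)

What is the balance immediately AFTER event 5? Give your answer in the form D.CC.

Answer: 1170.10

Derivation:
After 1 (deposit($1000)): balance=$1000.00 total_interest=$0.00
After 2 (month_end (apply 1% monthly interest)): balance=$1010.00 total_interest=$10.00
After 3 (month_end (apply 1% monthly interest)): balance=$1020.10 total_interest=$20.10
After 4 (withdraw($50)): balance=$970.10 total_interest=$20.10
After 5 (deposit($200)): balance=$1170.10 total_interest=$20.10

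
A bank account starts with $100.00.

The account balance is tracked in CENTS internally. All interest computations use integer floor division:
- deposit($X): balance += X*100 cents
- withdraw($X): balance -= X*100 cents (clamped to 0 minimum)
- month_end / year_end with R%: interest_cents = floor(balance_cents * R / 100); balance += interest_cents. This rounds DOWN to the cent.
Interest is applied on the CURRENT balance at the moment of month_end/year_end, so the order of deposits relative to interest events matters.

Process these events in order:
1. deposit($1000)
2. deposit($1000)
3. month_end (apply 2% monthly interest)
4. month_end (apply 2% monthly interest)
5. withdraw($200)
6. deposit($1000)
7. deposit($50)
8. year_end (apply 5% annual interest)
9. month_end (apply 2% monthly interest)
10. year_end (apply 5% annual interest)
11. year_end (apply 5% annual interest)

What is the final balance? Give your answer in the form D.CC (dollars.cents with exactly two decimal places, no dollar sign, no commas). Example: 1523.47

Answer: 3583.46

Derivation:
After 1 (deposit($1000)): balance=$1100.00 total_interest=$0.00
After 2 (deposit($1000)): balance=$2100.00 total_interest=$0.00
After 3 (month_end (apply 2% monthly interest)): balance=$2142.00 total_interest=$42.00
After 4 (month_end (apply 2% monthly interest)): balance=$2184.84 total_interest=$84.84
After 5 (withdraw($200)): balance=$1984.84 total_interest=$84.84
After 6 (deposit($1000)): balance=$2984.84 total_interest=$84.84
After 7 (deposit($50)): balance=$3034.84 total_interest=$84.84
After 8 (year_end (apply 5% annual interest)): balance=$3186.58 total_interest=$236.58
After 9 (month_end (apply 2% monthly interest)): balance=$3250.31 total_interest=$300.31
After 10 (year_end (apply 5% annual interest)): balance=$3412.82 total_interest=$462.82
After 11 (year_end (apply 5% annual interest)): balance=$3583.46 total_interest=$633.46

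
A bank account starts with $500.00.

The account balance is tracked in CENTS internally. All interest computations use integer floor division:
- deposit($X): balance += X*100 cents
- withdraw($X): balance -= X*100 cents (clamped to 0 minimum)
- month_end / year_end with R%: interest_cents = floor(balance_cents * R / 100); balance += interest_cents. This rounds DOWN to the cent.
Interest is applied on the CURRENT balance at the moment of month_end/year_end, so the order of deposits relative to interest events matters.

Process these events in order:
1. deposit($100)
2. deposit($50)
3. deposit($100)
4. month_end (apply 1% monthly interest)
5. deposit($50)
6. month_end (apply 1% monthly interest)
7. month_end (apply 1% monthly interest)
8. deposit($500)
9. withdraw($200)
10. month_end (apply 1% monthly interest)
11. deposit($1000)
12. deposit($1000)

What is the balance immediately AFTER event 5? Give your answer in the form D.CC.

Answer: 807.50

Derivation:
After 1 (deposit($100)): balance=$600.00 total_interest=$0.00
After 2 (deposit($50)): balance=$650.00 total_interest=$0.00
After 3 (deposit($100)): balance=$750.00 total_interest=$0.00
After 4 (month_end (apply 1% monthly interest)): balance=$757.50 total_interest=$7.50
After 5 (deposit($50)): balance=$807.50 total_interest=$7.50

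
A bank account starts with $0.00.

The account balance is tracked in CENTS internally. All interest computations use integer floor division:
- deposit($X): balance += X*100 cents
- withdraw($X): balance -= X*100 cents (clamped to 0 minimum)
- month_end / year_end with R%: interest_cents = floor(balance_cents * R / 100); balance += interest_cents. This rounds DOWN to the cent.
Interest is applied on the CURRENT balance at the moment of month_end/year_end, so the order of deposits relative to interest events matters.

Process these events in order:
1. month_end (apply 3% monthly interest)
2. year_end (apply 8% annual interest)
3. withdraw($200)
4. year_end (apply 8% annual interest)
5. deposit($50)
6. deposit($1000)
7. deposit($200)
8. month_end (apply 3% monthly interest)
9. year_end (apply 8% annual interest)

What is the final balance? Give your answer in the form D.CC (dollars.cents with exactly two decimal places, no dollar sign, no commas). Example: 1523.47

After 1 (month_end (apply 3% monthly interest)): balance=$0.00 total_interest=$0.00
After 2 (year_end (apply 8% annual interest)): balance=$0.00 total_interest=$0.00
After 3 (withdraw($200)): balance=$0.00 total_interest=$0.00
After 4 (year_end (apply 8% annual interest)): balance=$0.00 total_interest=$0.00
After 5 (deposit($50)): balance=$50.00 total_interest=$0.00
After 6 (deposit($1000)): balance=$1050.00 total_interest=$0.00
After 7 (deposit($200)): balance=$1250.00 total_interest=$0.00
After 8 (month_end (apply 3% monthly interest)): balance=$1287.50 total_interest=$37.50
After 9 (year_end (apply 8% annual interest)): balance=$1390.50 total_interest=$140.50

Answer: 1390.50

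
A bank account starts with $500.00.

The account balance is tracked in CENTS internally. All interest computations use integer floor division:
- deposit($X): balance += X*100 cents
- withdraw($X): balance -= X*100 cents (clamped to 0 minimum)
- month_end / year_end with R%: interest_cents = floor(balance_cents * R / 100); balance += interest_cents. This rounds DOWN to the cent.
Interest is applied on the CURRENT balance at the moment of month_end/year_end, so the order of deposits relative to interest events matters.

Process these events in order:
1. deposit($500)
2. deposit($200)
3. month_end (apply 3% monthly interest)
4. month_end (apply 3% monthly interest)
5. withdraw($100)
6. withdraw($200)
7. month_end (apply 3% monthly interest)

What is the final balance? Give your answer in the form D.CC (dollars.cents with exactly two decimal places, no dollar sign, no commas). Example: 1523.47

Answer: 1002.27

Derivation:
After 1 (deposit($500)): balance=$1000.00 total_interest=$0.00
After 2 (deposit($200)): balance=$1200.00 total_interest=$0.00
After 3 (month_end (apply 3% monthly interest)): balance=$1236.00 total_interest=$36.00
After 4 (month_end (apply 3% monthly interest)): balance=$1273.08 total_interest=$73.08
After 5 (withdraw($100)): balance=$1173.08 total_interest=$73.08
After 6 (withdraw($200)): balance=$973.08 total_interest=$73.08
After 7 (month_end (apply 3% monthly interest)): balance=$1002.27 total_interest=$102.27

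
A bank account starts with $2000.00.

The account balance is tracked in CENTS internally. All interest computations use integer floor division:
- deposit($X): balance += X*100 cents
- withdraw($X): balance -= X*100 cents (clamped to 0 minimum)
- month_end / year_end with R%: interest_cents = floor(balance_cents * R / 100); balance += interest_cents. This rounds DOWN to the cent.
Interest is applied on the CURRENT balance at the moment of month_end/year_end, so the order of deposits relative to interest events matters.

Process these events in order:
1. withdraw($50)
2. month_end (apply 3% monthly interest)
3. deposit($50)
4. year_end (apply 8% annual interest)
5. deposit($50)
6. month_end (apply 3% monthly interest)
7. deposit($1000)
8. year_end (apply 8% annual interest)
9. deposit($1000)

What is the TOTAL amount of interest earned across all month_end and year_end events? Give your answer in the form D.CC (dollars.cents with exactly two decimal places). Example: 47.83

After 1 (withdraw($50)): balance=$1950.00 total_interest=$0.00
After 2 (month_end (apply 3% monthly interest)): balance=$2008.50 total_interest=$58.50
After 3 (deposit($50)): balance=$2058.50 total_interest=$58.50
After 4 (year_end (apply 8% annual interest)): balance=$2223.18 total_interest=$223.18
After 5 (deposit($50)): balance=$2273.18 total_interest=$223.18
After 6 (month_end (apply 3% monthly interest)): balance=$2341.37 total_interest=$291.37
After 7 (deposit($1000)): balance=$3341.37 total_interest=$291.37
After 8 (year_end (apply 8% annual interest)): balance=$3608.67 total_interest=$558.67
After 9 (deposit($1000)): balance=$4608.67 total_interest=$558.67

Answer: 558.67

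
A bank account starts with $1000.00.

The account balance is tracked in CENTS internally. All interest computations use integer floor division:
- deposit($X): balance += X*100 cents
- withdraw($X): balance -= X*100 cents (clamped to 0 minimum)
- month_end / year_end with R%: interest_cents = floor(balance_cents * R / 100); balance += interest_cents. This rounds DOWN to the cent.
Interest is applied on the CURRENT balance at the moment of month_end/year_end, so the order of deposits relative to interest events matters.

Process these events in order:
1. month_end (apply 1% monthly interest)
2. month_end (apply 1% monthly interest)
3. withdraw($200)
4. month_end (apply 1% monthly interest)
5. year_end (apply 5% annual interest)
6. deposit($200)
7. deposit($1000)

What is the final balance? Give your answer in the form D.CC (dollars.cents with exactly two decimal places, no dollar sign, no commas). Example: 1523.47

Answer: 2069.71

Derivation:
After 1 (month_end (apply 1% monthly interest)): balance=$1010.00 total_interest=$10.00
After 2 (month_end (apply 1% monthly interest)): balance=$1020.10 total_interest=$20.10
After 3 (withdraw($200)): balance=$820.10 total_interest=$20.10
After 4 (month_end (apply 1% monthly interest)): balance=$828.30 total_interest=$28.30
After 5 (year_end (apply 5% annual interest)): balance=$869.71 total_interest=$69.71
After 6 (deposit($200)): balance=$1069.71 total_interest=$69.71
After 7 (deposit($1000)): balance=$2069.71 total_interest=$69.71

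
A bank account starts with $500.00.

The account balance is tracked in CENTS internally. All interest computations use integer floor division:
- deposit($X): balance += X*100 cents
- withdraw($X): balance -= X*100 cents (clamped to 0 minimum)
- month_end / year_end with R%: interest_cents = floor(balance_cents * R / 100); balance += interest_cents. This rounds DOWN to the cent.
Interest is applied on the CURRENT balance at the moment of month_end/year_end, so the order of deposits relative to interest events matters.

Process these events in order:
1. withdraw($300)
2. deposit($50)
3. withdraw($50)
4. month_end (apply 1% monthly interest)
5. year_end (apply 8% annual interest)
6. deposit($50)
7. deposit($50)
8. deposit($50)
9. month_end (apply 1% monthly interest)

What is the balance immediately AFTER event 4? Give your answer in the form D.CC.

After 1 (withdraw($300)): balance=$200.00 total_interest=$0.00
After 2 (deposit($50)): balance=$250.00 total_interest=$0.00
After 3 (withdraw($50)): balance=$200.00 total_interest=$0.00
After 4 (month_end (apply 1% monthly interest)): balance=$202.00 total_interest=$2.00

Answer: 202.00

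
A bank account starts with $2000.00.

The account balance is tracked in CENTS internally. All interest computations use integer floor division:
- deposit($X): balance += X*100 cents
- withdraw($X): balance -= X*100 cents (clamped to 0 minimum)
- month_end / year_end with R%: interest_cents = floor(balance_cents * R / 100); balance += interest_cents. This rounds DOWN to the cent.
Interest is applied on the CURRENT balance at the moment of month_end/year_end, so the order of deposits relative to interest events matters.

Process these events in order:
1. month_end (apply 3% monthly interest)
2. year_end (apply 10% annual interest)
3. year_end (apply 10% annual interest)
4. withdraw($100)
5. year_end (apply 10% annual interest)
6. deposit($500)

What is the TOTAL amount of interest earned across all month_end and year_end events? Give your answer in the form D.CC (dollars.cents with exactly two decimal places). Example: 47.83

After 1 (month_end (apply 3% monthly interest)): balance=$2060.00 total_interest=$60.00
After 2 (year_end (apply 10% annual interest)): balance=$2266.00 total_interest=$266.00
After 3 (year_end (apply 10% annual interest)): balance=$2492.60 total_interest=$492.60
After 4 (withdraw($100)): balance=$2392.60 total_interest=$492.60
After 5 (year_end (apply 10% annual interest)): balance=$2631.86 total_interest=$731.86
After 6 (deposit($500)): balance=$3131.86 total_interest=$731.86

Answer: 731.86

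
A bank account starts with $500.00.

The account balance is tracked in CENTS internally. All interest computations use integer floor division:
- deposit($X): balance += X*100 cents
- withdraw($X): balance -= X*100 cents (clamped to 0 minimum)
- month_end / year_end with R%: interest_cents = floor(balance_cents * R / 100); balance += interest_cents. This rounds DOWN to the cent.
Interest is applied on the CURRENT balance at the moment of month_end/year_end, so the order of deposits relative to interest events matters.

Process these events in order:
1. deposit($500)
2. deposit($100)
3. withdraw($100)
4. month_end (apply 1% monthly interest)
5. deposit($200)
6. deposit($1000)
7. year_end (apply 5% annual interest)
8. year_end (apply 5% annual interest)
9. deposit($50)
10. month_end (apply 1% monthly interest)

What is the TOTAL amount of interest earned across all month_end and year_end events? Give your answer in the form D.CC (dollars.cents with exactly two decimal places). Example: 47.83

After 1 (deposit($500)): balance=$1000.00 total_interest=$0.00
After 2 (deposit($100)): balance=$1100.00 total_interest=$0.00
After 3 (withdraw($100)): balance=$1000.00 total_interest=$0.00
After 4 (month_end (apply 1% monthly interest)): balance=$1010.00 total_interest=$10.00
After 5 (deposit($200)): balance=$1210.00 total_interest=$10.00
After 6 (deposit($1000)): balance=$2210.00 total_interest=$10.00
After 7 (year_end (apply 5% annual interest)): balance=$2320.50 total_interest=$120.50
After 8 (year_end (apply 5% annual interest)): balance=$2436.52 total_interest=$236.52
After 9 (deposit($50)): balance=$2486.52 total_interest=$236.52
After 10 (month_end (apply 1% monthly interest)): balance=$2511.38 total_interest=$261.38

Answer: 261.38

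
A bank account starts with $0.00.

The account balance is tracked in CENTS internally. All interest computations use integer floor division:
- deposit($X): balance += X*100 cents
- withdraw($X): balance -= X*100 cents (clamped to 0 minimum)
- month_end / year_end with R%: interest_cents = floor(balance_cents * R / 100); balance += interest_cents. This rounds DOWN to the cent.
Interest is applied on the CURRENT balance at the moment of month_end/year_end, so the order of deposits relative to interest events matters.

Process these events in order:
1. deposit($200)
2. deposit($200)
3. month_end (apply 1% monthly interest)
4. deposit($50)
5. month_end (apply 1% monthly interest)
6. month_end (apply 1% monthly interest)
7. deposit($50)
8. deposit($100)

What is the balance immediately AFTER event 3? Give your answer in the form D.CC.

Answer: 404.00

Derivation:
After 1 (deposit($200)): balance=$200.00 total_interest=$0.00
After 2 (deposit($200)): balance=$400.00 total_interest=$0.00
After 3 (month_end (apply 1% monthly interest)): balance=$404.00 total_interest=$4.00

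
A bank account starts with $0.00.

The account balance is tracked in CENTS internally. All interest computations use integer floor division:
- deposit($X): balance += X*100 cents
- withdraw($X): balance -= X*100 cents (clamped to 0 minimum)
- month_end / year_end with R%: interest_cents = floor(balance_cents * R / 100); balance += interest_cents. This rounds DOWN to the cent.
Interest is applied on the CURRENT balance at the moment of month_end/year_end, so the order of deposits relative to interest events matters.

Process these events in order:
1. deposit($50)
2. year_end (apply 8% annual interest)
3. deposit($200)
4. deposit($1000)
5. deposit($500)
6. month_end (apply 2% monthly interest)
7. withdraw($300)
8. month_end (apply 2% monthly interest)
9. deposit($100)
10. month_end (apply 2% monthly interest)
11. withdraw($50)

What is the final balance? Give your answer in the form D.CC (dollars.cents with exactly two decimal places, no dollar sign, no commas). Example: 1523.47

After 1 (deposit($50)): balance=$50.00 total_interest=$0.00
After 2 (year_end (apply 8% annual interest)): balance=$54.00 total_interest=$4.00
After 3 (deposit($200)): balance=$254.00 total_interest=$4.00
After 4 (deposit($1000)): balance=$1254.00 total_interest=$4.00
After 5 (deposit($500)): balance=$1754.00 total_interest=$4.00
After 6 (month_end (apply 2% monthly interest)): balance=$1789.08 total_interest=$39.08
After 7 (withdraw($300)): balance=$1489.08 total_interest=$39.08
After 8 (month_end (apply 2% monthly interest)): balance=$1518.86 total_interest=$68.86
After 9 (deposit($100)): balance=$1618.86 total_interest=$68.86
After 10 (month_end (apply 2% monthly interest)): balance=$1651.23 total_interest=$101.23
After 11 (withdraw($50)): balance=$1601.23 total_interest=$101.23

Answer: 1601.23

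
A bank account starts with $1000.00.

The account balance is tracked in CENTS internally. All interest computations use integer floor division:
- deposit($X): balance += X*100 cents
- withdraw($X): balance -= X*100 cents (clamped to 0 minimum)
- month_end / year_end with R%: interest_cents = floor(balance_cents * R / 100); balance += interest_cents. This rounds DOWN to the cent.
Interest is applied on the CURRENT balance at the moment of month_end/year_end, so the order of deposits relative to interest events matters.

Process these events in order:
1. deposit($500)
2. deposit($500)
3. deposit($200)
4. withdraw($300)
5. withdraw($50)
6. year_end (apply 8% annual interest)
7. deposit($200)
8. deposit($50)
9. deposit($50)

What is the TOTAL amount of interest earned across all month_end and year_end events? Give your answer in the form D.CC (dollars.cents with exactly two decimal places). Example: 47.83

Answer: 148.00

Derivation:
After 1 (deposit($500)): balance=$1500.00 total_interest=$0.00
After 2 (deposit($500)): balance=$2000.00 total_interest=$0.00
After 3 (deposit($200)): balance=$2200.00 total_interest=$0.00
After 4 (withdraw($300)): balance=$1900.00 total_interest=$0.00
After 5 (withdraw($50)): balance=$1850.00 total_interest=$0.00
After 6 (year_end (apply 8% annual interest)): balance=$1998.00 total_interest=$148.00
After 7 (deposit($200)): balance=$2198.00 total_interest=$148.00
After 8 (deposit($50)): balance=$2248.00 total_interest=$148.00
After 9 (deposit($50)): balance=$2298.00 total_interest=$148.00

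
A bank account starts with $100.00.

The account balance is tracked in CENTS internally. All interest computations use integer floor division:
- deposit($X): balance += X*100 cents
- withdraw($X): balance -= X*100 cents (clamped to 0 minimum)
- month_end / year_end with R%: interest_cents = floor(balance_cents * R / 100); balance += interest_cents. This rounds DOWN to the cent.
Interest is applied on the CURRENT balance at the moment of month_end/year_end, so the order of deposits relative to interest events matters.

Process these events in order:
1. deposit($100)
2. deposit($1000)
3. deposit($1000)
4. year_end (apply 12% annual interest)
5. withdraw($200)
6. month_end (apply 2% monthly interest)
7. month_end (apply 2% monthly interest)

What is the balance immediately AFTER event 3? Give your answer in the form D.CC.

After 1 (deposit($100)): balance=$200.00 total_interest=$0.00
After 2 (deposit($1000)): balance=$1200.00 total_interest=$0.00
After 3 (deposit($1000)): balance=$2200.00 total_interest=$0.00

Answer: 2200.00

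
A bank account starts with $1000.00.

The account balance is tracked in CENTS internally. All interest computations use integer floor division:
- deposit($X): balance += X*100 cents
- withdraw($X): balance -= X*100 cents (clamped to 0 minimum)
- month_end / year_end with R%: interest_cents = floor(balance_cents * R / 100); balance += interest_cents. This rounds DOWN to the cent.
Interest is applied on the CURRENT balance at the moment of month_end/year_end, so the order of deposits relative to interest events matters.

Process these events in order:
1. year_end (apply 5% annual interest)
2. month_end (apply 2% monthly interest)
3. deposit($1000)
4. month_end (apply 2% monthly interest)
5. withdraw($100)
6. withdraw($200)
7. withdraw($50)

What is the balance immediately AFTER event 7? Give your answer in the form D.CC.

Answer: 1762.42

Derivation:
After 1 (year_end (apply 5% annual interest)): balance=$1050.00 total_interest=$50.00
After 2 (month_end (apply 2% monthly interest)): balance=$1071.00 total_interest=$71.00
After 3 (deposit($1000)): balance=$2071.00 total_interest=$71.00
After 4 (month_end (apply 2% monthly interest)): balance=$2112.42 total_interest=$112.42
After 5 (withdraw($100)): balance=$2012.42 total_interest=$112.42
After 6 (withdraw($200)): balance=$1812.42 total_interest=$112.42
After 7 (withdraw($50)): balance=$1762.42 total_interest=$112.42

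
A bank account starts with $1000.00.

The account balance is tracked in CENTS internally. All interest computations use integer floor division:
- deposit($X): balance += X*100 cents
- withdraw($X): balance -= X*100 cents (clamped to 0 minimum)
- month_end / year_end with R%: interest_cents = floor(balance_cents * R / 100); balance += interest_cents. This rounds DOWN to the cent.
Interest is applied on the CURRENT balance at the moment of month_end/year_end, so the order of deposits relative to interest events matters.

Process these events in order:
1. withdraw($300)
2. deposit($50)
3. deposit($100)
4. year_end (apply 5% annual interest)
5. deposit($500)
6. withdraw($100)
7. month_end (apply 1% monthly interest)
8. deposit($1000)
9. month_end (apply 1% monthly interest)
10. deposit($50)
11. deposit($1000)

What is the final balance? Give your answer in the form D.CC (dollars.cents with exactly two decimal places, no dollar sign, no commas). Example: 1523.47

After 1 (withdraw($300)): balance=$700.00 total_interest=$0.00
After 2 (deposit($50)): balance=$750.00 total_interest=$0.00
After 3 (deposit($100)): balance=$850.00 total_interest=$0.00
After 4 (year_end (apply 5% annual interest)): balance=$892.50 total_interest=$42.50
After 5 (deposit($500)): balance=$1392.50 total_interest=$42.50
After 6 (withdraw($100)): balance=$1292.50 total_interest=$42.50
After 7 (month_end (apply 1% monthly interest)): balance=$1305.42 total_interest=$55.42
After 8 (deposit($1000)): balance=$2305.42 total_interest=$55.42
After 9 (month_end (apply 1% monthly interest)): balance=$2328.47 total_interest=$78.47
After 10 (deposit($50)): balance=$2378.47 total_interest=$78.47
After 11 (deposit($1000)): balance=$3378.47 total_interest=$78.47

Answer: 3378.47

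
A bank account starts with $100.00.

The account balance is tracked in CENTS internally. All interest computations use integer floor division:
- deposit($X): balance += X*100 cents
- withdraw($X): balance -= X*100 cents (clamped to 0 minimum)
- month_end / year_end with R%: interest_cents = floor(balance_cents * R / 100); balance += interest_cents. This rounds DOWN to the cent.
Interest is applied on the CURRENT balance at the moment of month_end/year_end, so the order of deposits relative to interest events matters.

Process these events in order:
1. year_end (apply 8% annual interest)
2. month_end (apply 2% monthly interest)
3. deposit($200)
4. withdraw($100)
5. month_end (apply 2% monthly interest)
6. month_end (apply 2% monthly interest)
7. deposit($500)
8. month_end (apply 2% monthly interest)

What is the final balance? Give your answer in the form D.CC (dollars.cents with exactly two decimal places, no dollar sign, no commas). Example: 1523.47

Answer: 733.01

Derivation:
After 1 (year_end (apply 8% annual interest)): balance=$108.00 total_interest=$8.00
After 2 (month_end (apply 2% monthly interest)): balance=$110.16 total_interest=$10.16
After 3 (deposit($200)): balance=$310.16 total_interest=$10.16
After 4 (withdraw($100)): balance=$210.16 total_interest=$10.16
After 5 (month_end (apply 2% monthly interest)): balance=$214.36 total_interest=$14.36
After 6 (month_end (apply 2% monthly interest)): balance=$218.64 total_interest=$18.64
After 7 (deposit($500)): balance=$718.64 total_interest=$18.64
After 8 (month_end (apply 2% monthly interest)): balance=$733.01 total_interest=$33.01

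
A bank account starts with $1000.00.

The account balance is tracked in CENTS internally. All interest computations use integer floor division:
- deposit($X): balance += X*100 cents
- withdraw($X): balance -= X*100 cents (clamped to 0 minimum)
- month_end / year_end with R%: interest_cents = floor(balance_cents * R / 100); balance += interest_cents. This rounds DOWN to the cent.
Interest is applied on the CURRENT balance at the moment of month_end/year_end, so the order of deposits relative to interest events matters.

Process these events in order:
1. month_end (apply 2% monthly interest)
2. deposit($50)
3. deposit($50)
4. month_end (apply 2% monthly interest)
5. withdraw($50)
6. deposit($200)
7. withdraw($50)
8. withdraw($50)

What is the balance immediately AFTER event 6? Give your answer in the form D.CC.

Answer: 1292.40

Derivation:
After 1 (month_end (apply 2% monthly interest)): balance=$1020.00 total_interest=$20.00
After 2 (deposit($50)): balance=$1070.00 total_interest=$20.00
After 3 (deposit($50)): balance=$1120.00 total_interest=$20.00
After 4 (month_end (apply 2% monthly interest)): balance=$1142.40 total_interest=$42.40
After 5 (withdraw($50)): balance=$1092.40 total_interest=$42.40
After 6 (deposit($200)): balance=$1292.40 total_interest=$42.40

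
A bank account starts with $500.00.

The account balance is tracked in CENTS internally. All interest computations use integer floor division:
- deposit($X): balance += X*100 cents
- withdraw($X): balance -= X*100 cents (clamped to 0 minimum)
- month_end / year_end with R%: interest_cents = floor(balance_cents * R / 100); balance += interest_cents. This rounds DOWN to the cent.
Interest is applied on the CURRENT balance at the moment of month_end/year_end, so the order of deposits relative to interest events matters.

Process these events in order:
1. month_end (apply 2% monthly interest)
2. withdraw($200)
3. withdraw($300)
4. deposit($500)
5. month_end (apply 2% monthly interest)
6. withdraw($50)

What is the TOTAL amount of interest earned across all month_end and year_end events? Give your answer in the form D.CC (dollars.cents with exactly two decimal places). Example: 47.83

Answer: 20.20

Derivation:
After 1 (month_end (apply 2% monthly interest)): balance=$510.00 total_interest=$10.00
After 2 (withdraw($200)): balance=$310.00 total_interest=$10.00
After 3 (withdraw($300)): balance=$10.00 total_interest=$10.00
After 4 (deposit($500)): balance=$510.00 total_interest=$10.00
After 5 (month_end (apply 2% monthly interest)): balance=$520.20 total_interest=$20.20
After 6 (withdraw($50)): balance=$470.20 total_interest=$20.20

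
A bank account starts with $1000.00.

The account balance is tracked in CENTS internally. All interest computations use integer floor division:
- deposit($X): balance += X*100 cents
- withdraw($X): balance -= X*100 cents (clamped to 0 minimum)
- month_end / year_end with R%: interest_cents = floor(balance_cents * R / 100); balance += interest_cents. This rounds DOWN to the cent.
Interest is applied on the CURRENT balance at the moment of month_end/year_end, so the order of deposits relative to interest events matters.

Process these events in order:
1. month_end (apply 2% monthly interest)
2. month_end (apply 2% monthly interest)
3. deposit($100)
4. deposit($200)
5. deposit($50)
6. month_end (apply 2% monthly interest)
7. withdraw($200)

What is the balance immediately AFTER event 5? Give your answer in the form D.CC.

After 1 (month_end (apply 2% monthly interest)): balance=$1020.00 total_interest=$20.00
After 2 (month_end (apply 2% monthly interest)): balance=$1040.40 total_interest=$40.40
After 3 (deposit($100)): balance=$1140.40 total_interest=$40.40
After 4 (deposit($200)): balance=$1340.40 total_interest=$40.40
After 5 (deposit($50)): balance=$1390.40 total_interest=$40.40

Answer: 1390.40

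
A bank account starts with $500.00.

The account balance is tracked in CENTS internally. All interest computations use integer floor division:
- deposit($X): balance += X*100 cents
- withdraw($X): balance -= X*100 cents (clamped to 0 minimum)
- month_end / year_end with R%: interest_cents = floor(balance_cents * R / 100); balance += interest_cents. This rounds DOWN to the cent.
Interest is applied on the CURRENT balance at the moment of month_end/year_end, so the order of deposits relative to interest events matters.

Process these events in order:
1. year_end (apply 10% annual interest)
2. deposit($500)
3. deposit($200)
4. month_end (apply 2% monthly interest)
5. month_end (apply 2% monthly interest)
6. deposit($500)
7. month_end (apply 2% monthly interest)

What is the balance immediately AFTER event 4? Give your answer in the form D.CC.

After 1 (year_end (apply 10% annual interest)): balance=$550.00 total_interest=$50.00
After 2 (deposit($500)): balance=$1050.00 total_interest=$50.00
After 3 (deposit($200)): balance=$1250.00 total_interest=$50.00
After 4 (month_end (apply 2% monthly interest)): balance=$1275.00 total_interest=$75.00

Answer: 1275.00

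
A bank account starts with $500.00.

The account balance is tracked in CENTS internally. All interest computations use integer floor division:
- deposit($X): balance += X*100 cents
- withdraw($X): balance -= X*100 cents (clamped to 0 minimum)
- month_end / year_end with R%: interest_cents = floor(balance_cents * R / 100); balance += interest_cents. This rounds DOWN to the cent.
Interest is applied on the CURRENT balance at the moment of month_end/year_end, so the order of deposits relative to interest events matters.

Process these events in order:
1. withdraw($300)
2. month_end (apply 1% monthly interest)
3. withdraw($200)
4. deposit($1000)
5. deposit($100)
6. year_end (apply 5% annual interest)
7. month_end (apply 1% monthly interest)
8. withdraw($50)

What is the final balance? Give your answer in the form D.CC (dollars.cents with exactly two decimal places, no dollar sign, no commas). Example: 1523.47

Answer: 1118.67

Derivation:
After 1 (withdraw($300)): balance=$200.00 total_interest=$0.00
After 2 (month_end (apply 1% monthly interest)): balance=$202.00 total_interest=$2.00
After 3 (withdraw($200)): balance=$2.00 total_interest=$2.00
After 4 (deposit($1000)): balance=$1002.00 total_interest=$2.00
After 5 (deposit($100)): balance=$1102.00 total_interest=$2.00
After 6 (year_end (apply 5% annual interest)): balance=$1157.10 total_interest=$57.10
After 7 (month_end (apply 1% monthly interest)): balance=$1168.67 total_interest=$68.67
After 8 (withdraw($50)): balance=$1118.67 total_interest=$68.67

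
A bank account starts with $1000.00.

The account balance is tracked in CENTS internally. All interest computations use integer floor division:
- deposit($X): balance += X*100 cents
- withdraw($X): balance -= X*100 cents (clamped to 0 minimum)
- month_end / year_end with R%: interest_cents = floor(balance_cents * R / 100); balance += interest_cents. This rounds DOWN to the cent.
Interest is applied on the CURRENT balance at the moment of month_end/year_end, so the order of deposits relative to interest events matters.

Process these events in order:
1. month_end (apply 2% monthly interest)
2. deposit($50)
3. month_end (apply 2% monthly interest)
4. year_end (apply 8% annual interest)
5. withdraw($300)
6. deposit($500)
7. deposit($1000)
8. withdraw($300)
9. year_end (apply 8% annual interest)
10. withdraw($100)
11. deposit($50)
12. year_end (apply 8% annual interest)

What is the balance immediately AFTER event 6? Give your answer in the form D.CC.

After 1 (month_end (apply 2% monthly interest)): balance=$1020.00 total_interest=$20.00
After 2 (deposit($50)): balance=$1070.00 total_interest=$20.00
After 3 (month_end (apply 2% monthly interest)): balance=$1091.40 total_interest=$41.40
After 4 (year_end (apply 8% annual interest)): balance=$1178.71 total_interest=$128.71
After 5 (withdraw($300)): balance=$878.71 total_interest=$128.71
After 6 (deposit($500)): balance=$1378.71 total_interest=$128.71

Answer: 1378.71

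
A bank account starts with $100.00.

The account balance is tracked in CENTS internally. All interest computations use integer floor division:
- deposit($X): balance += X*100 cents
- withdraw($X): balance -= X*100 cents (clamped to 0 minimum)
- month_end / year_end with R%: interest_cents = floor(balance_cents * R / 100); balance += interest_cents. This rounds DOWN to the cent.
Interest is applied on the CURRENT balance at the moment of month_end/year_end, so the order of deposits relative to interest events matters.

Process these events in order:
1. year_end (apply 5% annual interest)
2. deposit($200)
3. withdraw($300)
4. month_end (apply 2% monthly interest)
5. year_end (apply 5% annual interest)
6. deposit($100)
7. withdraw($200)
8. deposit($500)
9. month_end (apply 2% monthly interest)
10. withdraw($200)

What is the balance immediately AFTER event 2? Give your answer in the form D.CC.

Answer: 305.00

Derivation:
After 1 (year_end (apply 5% annual interest)): balance=$105.00 total_interest=$5.00
After 2 (deposit($200)): balance=$305.00 total_interest=$5.00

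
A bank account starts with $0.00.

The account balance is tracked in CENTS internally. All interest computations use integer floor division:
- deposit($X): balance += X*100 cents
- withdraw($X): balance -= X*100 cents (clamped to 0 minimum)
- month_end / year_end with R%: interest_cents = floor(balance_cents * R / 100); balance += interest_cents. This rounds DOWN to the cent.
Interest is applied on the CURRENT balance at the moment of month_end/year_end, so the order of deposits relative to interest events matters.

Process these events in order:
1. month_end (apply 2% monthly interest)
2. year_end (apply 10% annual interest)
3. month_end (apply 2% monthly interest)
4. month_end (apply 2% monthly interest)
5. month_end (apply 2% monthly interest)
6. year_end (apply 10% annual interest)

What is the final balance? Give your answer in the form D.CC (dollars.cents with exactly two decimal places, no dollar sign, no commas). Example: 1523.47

After 1 (month_end (apply 2% monthly interest)): balance=$0.00 total_interest=$0.00
After 2 (year_end (apply 10% annual interest)): balance=$0.00 total_interest=$0.00
After 3 (month_end (apply 2% monthly interest)): balance=$0.00 total_interest=$0.00
After 4 (month_end (apply 2% monthly interest)): balance=$0.00 total_interest=$0.00
After 5 (month_end (apply 2% monthly interest)): balance=$0.00 total_interest=$0.00
After 6 (year_end (apply 10% annual interest)): balance=$0.00 total_interest=$0.00

Answer: 0.00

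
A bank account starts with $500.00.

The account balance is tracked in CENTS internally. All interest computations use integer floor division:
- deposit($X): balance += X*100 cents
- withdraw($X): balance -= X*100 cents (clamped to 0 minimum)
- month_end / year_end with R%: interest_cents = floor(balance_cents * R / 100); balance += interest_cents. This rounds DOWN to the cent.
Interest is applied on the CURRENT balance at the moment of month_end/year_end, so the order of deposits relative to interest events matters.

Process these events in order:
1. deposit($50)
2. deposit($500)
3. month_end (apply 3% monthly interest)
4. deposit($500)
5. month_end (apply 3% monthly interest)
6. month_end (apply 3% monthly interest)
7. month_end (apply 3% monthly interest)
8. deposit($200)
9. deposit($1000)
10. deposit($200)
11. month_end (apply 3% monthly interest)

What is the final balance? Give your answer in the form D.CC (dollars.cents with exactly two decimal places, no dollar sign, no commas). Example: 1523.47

Answer: 3221.97

Derivation:
After 1 (deposit($50)): balance=$550.00 total_interest=$0.00
After 2 (deposit($500)): balance=$1050.00 total_interest=$0.00
After 3 (month_end (apply 3% monthly interest)): balance=$1081.50 total_interest=$31.50
After 4 (deposit($500)): balance=$1581.50 total_interest=$31.50
After 5 (month_end (apply 3% monthly interest)): balance=$1628.94 total_interest=$78.94
After 6 (month_end (apply 3% monthly interest)): balance=$1677.80 total_interest=$127.80
After 7 (month_end (apply 3% monthly interest)): balance=$1728.13 total_interest=$178.13
After 8 (deposit($200)): balance=$1928.13 total_interest=$178.13
After 9 (deposit($1000)): balance=$2928.13 total_interest=$178.13
After 10 (deposit($200)): balance=$3128.13 total_interest=$178.13
After 11 (month_end (apply 3% monthly interest)): balance=$3221.97 total_interest=$271.97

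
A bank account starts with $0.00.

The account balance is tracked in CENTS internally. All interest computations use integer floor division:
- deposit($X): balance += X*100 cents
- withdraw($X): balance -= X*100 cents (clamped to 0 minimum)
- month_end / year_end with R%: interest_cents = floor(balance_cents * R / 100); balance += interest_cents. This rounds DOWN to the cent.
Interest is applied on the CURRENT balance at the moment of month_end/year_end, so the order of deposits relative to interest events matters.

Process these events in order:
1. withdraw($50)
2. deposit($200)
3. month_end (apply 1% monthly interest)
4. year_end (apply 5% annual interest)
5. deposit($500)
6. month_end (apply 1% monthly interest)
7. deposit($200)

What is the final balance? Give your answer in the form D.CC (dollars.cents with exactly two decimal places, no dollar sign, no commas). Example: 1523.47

Answer: 919.22

Derivation:
After 1 (withdraw($50)): balance=$0.00 total_interest=$0.00
After 2 (deposit($200)): balance=$200.00 total_interest=$0.00
After 3 (month_end (apply 1% monthly interest)): balance=$202.00 total_interest=$2.00
After 4 (year_end (apply 5% annual interest)): balance=$212.10 total_interest=$12.10
After 5 (deposit($500)): balance=$712.10 total_interest=$12.10
After 6 (month_end (apply 1% monthly interest)): balance=$719.22 total_interest=$19.22
After 7 (deposit($200)): balance=$919.22 total_interest=$19.22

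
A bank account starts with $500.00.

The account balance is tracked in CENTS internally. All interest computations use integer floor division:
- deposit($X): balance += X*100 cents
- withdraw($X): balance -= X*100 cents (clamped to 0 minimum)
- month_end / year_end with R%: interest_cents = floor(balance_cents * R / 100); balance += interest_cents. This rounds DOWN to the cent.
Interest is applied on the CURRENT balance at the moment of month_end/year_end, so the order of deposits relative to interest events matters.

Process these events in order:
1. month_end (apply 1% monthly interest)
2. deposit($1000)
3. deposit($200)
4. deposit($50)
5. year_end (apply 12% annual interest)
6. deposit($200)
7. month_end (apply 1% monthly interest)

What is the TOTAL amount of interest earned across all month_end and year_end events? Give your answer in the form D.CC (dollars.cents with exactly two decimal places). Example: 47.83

After 1 (month_end (apply 1% monthly interest)): balance=$505.00 total_interest=$5.00
After 2 (deposit($1000)): balance=$1505.00 total_interest=$5.00
After 3 (deposit($200)): balance=$1705.00 total_interest=$5.00
After 4 (deposit($50)): balance=$1755.00 total_interest=$5.00
After 5 (year_end (apply 12% annual interest)): balance=$1965.60 total_interest=$215.60
After 6 (deposit($200)): balance=$2165.60 total_interest=$215.60
After 7 (month_end (apply 1% monthly interest)): balance=$2187.25 total_interest=$237.25

Answer: 237.25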